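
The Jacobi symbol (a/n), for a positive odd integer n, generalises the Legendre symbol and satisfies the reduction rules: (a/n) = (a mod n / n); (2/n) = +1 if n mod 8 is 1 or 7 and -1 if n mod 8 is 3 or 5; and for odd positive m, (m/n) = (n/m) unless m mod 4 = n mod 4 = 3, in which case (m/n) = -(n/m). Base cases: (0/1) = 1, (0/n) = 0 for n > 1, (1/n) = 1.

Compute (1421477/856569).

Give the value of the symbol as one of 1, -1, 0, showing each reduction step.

-1

(1421477/856569) = (564908/856569)   [reduce mod 856569]
564908 = 2^2·141227; (2/856569) = +1 since 856569 mod 8 = 1, so (564908/856569) = (+1)^2·(141227/856569); sign now +1
reciprocity: (141227/856569) = +1·(856569/141227) since 141227 mod 4 = 3, 856569 mod 4 = 1; sign now +1
(856569/141227) = (9207/141227)   [reduce mod 141227]
reciprocity: (9207/141227) = -1·(141227/9207) since 9207 mod 4 = 3, 141227 mod 4 = 3; sign now -1
(141227/9207) = (3122/9207)   [reduce mod 9207]
3122 = 2^1·1561; (2/9207) = +1 since 9207 mod 8 = 7, so (3122/9207) = (+1)^1·(1561/9207); sign now -1
reciprocity: (1561/9207) = +1·(9207/1561) since 1561 mod 4 = 1, 9207 mod 4 = 3; sign now -1
(9207/1561) = (1402/1561)   [reduce mod 1561]
1402 = 2^1·701; (2/1561) = +1 since 1561 mod 8 = 1, so (1402/1561) = (+1)^1·(701/1561); sign now -1
reciprocity: (701/1561) = +1·(1561/701) since 701 mod 4 = 1, 1561 mod 4 = 1; sign now -1
(1561/701) = (159/701)   [reduce mod 701]
reciprocity: (159/701) = +1·(701/159) since 159 mod 4 = 3, 701 mod 4 = 1; sign now -1
(701/159) = (65/159)   [reduce mod 159]
reciprocity: (65/159) = +1·(159/65) since 65 mod 4 = 1, 159 mod 4 = 3; sign now -1
(159/65) = (29/65)   [reduce mod 65]
reciprocity: (29/65) = +1·(65/29) since 29 mod 4 = 1, 65 mod 4 = 1; sign now -1
(65/29) = (7/29)   [reduce mod 29]
reciprocity: (7/29) = +1·(29/7) since 7 mod 4 = 3, 29 mod 4 = 1; sign now -1
(29/7) = (1/7)   [reduce mod 7]
(1/7) = 1; final value = sign = -1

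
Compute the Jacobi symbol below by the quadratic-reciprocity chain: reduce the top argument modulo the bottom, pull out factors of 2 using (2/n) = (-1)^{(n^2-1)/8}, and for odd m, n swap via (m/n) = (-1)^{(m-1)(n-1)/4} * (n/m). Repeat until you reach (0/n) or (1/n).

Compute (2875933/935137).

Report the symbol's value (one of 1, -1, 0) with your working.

(2875933/935137): 2875933 mod 935137 = 70522, so (2875933/935137) = (70522/935137)
factor out 2^1: 70522 = 2^1·35261; with 935137 mod 8 = 1, (2/935137) = +1; sign now +1; continue with (35261/935137)
flip (35261/935137) -> (935137/35261): both odd, 35261 mod 4 = 1, 935137 mod 4 = 1, so the flip contributes +1; sign now +1
(935137/35261): 935137 mod 35261 = 18351, so (935137/35261) = (18351/35261)
flip (18351/35261) -> (35261/18351): both odd, 18351 mod 4 = 3, 35261 mod 4 = 1, so the flip contributes +1; sign now +1
(35261/18351): 35261 mod 18351 = 16910, so (35261/18351) = (16910/18351)
factor out 2^1: 16910 = 2^1·8455; with 18351 mod 8 = 7, (2/18351) = +1; sign now +1; continue with (8455/18351)
flip (8455/18351) -> (18351/8455): both odd, 8455 mod 4 = 3, 18351 mod 4 = 3, so the flip contributes -1; sign now -1
(18351/8455): 18351 mod 8455 = 1441, so (18351/8455) = (1441/8455)
flip (1441/8455) -> (8455/1441): both odd, 1441 mod 4 = 1, 8455 mod 4 = 3, so the flip contributes +1; sign now -1
(8455/1441): 8455 mod 1441 = 1250, so (8455/1441) = (1250/1441)
factor out 2^1: 1250 = 2^1·625; with 1441 mod 8 = 1, (2/1441) = +1; sign now -1; continue with (625/1441)
flip (625/1441) -> (1441/625): both odd, 625 mod 4 = 1, 1441 mod 4 = 1, so the flip contributes +1; sign now -1
(1441/625): 1441 mod 625 = 191, so (1441/625) = (191/625)
flip (191/625) -> (625/191): both odd, 191 mod 4 = 3, 625 mod 4 = 1, so the flip contributes +1; sign now -1
(625/191): 625 mod 191 = 52, so (625/191) = (52/191)
factor out 2^2: 52 = 2^2·13; with 191 mod 8 = 7, (2/191) = +1; sign now -1; continue with (13/191)
flip (13/191) -> (191/13): both odd, 13 mod 4 = 1, 191 mod 4 = 3, so the flip contributes +1; sign now -1
(191/13): 191 mod 13 = 9, so (191/13) = (9/13)
flip (9/13) -> (13/9): both odd, 9 mod 4 = 1, 13 mod 4 = 1, so the flip contributes +1; sign now -1
(13/9): 13 mod 9 = 4, so (13/9) = (4/9)
factor out 2^2: 4 = 2^2·1; with 9 mod 8 = 1, (2/9) = +1; sign now -1; continue with (1/9)
reached (1/9) = 1, so the symbol is -1

-1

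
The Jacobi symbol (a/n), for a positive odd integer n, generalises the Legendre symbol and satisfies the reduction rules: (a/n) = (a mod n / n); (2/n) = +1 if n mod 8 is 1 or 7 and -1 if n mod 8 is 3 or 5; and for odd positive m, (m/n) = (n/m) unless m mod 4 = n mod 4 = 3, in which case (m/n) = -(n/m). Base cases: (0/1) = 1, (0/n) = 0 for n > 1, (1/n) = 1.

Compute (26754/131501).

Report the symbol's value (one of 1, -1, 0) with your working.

factor out 2^1: 26754 = 2^1·13377; with 131501 mod 8 = 5, (2/131501) = -1; sign now -1; continue with (13377/131501)
flip (13377/131501) -> (131501/13377): both odd, 13377 mod 4 = 1, 131501 mod 4 = 1, so the flip contributes +1; sign now -1
(131501/13377): 131501 mod 13377 = 11108, so (131501/13377) = (11108/13377)
factor out 2^2: 11108 = 2^2·2777; with 13377 mod 8 = 1, (2/13377) = +1; sign now -1; continue with (2777/13377)
flip (2777/13377) -> (13377/2777): both odd, 2777 mod 4 = 1, 13377 mod 4 = 1, so the flip contributes +1; sign now -1
(13377/2777): 13377 mod 2777 = 2269, so (13377/2777) = (2269/2777)
flip (2269/2777) -> (2777/2269): both odd, 2269 mod 4 = 1, 2777 mod 4 = 1, so the flip contributes +1; sign now -1
(2777/2269): 2777 mod 2269 = 508, so (2777/2269) = (508/2269)
factor out 2^2: 508 = 2^2·127; with 2269 mod 8 = 5, (2/2269) = -1; sign now -1; continue with (127/2269)
flip (127/2269) -> (2269/127): both odd, 127 mod 4 = 3, 2269 mod 4 = 1, so the flip contributes +1; sign now -1
(2269/127): 2269 mod 127 = 110, so (2269/127) = (110/127)
factor out 2^1: 110 = 2^1·55; with 127 mod 8 = 7, (2/127) = +1; sign now -1; continue with (55/127)
flip (55/127) -> (127/55): both odd, 55 mod 4 = 3, 127 mod 4 = 3, so the flip contributes -1; sign now +1
(127/55): 127 mod 55 = 17, so (127/55) = (17/55)
flip (17/55) -> (55/17): both odd, 17 mod 4 = 1, 55 mod 4 = 3, so the flip contributes +1; sign now +1
(55/17): 55 mod 17 = 4, so (55/17) = (4/17)
factor out 2^2: 4 = 2^2·1; with 17 mod 8 = 1, (2/17) = +1; sign now +1; continue with (1/17)
reached (1/17) = 1, so the symbol is +1

1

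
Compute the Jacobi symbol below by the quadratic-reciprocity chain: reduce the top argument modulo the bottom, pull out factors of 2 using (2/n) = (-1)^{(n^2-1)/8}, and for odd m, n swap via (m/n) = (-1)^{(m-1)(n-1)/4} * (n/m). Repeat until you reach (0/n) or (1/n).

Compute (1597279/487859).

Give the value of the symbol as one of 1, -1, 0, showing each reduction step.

1

(1597279/487859) = (133702/487859)   [reduce mod 487859]
133702 = 2^1·66851; (2/487859) = -1 since 487859 mod 8 = 3, so (133702/487859) = (-1)^1·(66851/487859); sign now -1
reciprocity: (66851/487859) = -1·(487859/66851) since 66851 mod 4 = 3, 487859 mod 4 = 3; sign now +1
(487859/66851) = (19902/66851)   [reduce mod 66851]
19902 = 2^1·9951; (2/66851) = -1 since 66851 mod 8 = 3, so (19902/66851) = (-1)^1·(9951/66851); sign now -1
reciprocity: (9951/66851) = -1·(66851/9951) since 9951 mod 4 = 3, 66851 mod 4 = 3; sign now +1
(66851/9951) = (7145/9951)   [reduce mod 9951]
reciprocity: (7145/9951) = +1·(9951/7145) since 7145 mod 4 = 1, 9951 mod 4 = 3; sign now +1
(9951/7145) = (2806/7145)   [reduce mod 7145]
2806 = 2^1·1403; (2/7145) = +1 since 7145 mod 8 = 1, so (2806/7145) = (+1)^1·(1403/7145); sign now +1
reciprocity: (1403/7145) = +1·(7145/1403) since 1403 mod 4 = 3, 7145 mod 4 = 1; sign now +1
(7145/1403) = (130/1403)   [reduce mod 1403]
130 = 2^1·65; (2/1403) = -1 since 1403 mod 8 = 3, so (130/1403) = (-1)^1·(65/1403); sign now -1
reciprocity: (65/1403) = +1·(1403/65) since 65 mod 4 = 1, 1403 mod 4 = 3; sign now -1
(1403/65) = (38/65)   [reduce mod 65]
38 = 2^1·19; (2/65) = +1 since 65 mod 8 = 1, so (38/65) = (+1)^1·(19/65); sign now -1
reciprocity: (19/65) = +1·(65/19) since 19 mod 4 = 3, 65 mod 4 = 1; sign now -1
(65/19) = (8/19)   [reduce mod 19]
8 = 2^3·1; (2/19) = -1 since 19 mod 8 = 3, so (8/19) = (-1)^3·(1/19); sign now +1
(1/19) = 1; final value = sign = +1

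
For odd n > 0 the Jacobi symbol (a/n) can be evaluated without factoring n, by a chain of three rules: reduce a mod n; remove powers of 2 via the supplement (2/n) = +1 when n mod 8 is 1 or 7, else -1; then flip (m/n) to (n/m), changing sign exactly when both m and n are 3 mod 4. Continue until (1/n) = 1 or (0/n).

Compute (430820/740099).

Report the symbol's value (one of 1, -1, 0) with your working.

-1

430820 = 2^2·107705; (2/740099) = -1 since 740099 mod 8 = 3, so (430820/740099) = (-1)^2·(107705/740099); sign now +1
reciprocity: (107705/740099) = +1·(740099/107705) since 107705 mod 4 = 1, 740099 mod 4 = 3; sign now +1
(740099/107705) = (93869/107705)   [reduce mod 107705]
reciprocity: (93869/107705) = +1·(107705/93869) since 93869 mod 4 = 1, 107705 mod 4 = 1; sign now +1
(107705/93869) = (13836/93869)   [reduce mod 93869]
13836 = 2^2·3459; (2/93869) = -1 since 93869 mod 8 = 5, so (13836/93869) = (-1)^2·(3459/93869); sign now +1
reciprocity: (3459/93869) = +1·(93869/3459) since 3459 mod 4 = 3, 93869 mod 4 = 1; sign now +1
(93869/3459) = (476/3459)   [reduce mod 3459]
476 = 2^2·119; (2/3459) = -1 since 3459 mod 8 = 3, so (476/3459) = (-1)^2·(119/3459); sign now +1
reciprocity: (119/3459) = -1·(3459/119) since 119 mod 4 = 3, 3459 mod 4 = 3; sign now -1
(3459/119) = (8/119)   [reduce mod 119]
8 = 2^3·1; (2/119) = +1 since 119 mod 8 = 7, so (8/119) = (+1)^3·(1/119); sign now -1
(1/119) = 1; final value = sign = -1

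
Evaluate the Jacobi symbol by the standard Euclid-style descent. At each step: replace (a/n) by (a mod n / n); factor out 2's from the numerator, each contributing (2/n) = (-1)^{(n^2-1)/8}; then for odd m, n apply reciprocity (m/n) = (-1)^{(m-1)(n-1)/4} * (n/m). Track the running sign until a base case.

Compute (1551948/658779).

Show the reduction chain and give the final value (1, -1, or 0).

(1551948/658779): 1551948 mod 658779 = 234390, so (1551948/658779) = (234390/658779)
factor out 2^1: 234390 = 2^1·117195; with 658779 mod 8 = 3, (2/658779) = -1; sign now -1; continue with (117195/658779)
flip (117195/658779) -> (658779/117195): both odd, 117195 mod 4 = 3, 658779 mod 4 = 3, so the flip contributes -1; sign now +1
(658779/117195): 658779 mod 117195 = 72804, so (658779/117195) = (72804/117195)
factor out 2^2: 72804 = 2^2·18201; with 117195 mod 8 = 3, (2/117195) = -1; sign now +1; continue with (18201/117195)
flip (18201/117195) -> (117195/18201): both odd, 18201 mod 4 = 1, 117195 mod 4 = 3, so the flip contributes +1; sign now +1
(117195/18201): 117195 mod 18201 = 7989, so (117195/18201) = (7989/18201)
flip (7989/18201) -> (18201/7989): both odd, 7989 mod 4 = 1, 18201 mod 4 = 1, so the flip contributes +1; sign now +1
(18201/7989): 18201 mod 7989 = 2223, so (18201/7989) = (2223/7989)
flip (2223/7989) -> (7989/2223): both odd, 2223 mod 4 = 3, 7989 mod 4 = 1, so the flip contributes +1; sign now +1
(7989/2223): 7989 mod 2223 = 1320, so (7989/2223) = (1320/2223)
factor out 2^3: 1320 = 2^3·165; with 2223 mod 8 = 7, (2/2223) = +1; sign now +1; continue with (165/2223)
flip (165/2223) -> (2223/165): both odd, 165 mod 4 = 1, 2223 mod 4 = 3, so the flip contributes +1; sign now +1
(2223/165): 2223 mod 165 = 78, so (2223/165) = (78/165)
factor out 2^1: 78 = 2^1·39; with 165 mod 8 = 5, (2/165) = -1; sign now -1; continue with (39/165)
flip (39/165) -> (165/39): both odd, 39 mod 4 = 3, 165 mod 4 = 1, so the flip contributes +1; sign now -1
(165/39): 165 mod 39 = 9, so (165/39) = (9/39)
flip (9/39) -> (39/9): both odd, 9 mod 4 = 1, 39 mod 4 = 3, so the flip contributes +1; sign now -1
(39/9): 39 mod 9 = 3, so (39/9) = (3/9)
flip (3/9) -> (9/3): both odd, 3 mod 4 = 3, 9 mod 4 = 1, so the flip contributes +1; sign now -1
(9/3): 9 mod 3 = 0, so (9/3) = (0/3)
reached (0/3); gcd(a, n) > 1, so (0/3) = 0 and the symbol is 0

0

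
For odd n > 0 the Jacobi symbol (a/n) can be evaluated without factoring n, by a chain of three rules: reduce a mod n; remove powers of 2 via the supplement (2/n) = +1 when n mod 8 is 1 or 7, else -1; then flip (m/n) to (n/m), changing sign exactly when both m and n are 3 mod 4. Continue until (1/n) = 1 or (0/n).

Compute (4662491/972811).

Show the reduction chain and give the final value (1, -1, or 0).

-1

(4662491/972811): 4662491 mod 972811 = 771247, so (4662491/972811) = (771247/972811)
flip (771247/972811) -> (972811/771247): both odd, 771247 mod 4 = 3, 972811 mod 4 = 3, so the flip contributes -1; sign now -1
(972811/771247): 972811 mod 771247 = 201564, so (972811/771247) = (201564/771247)
factor out 2^2: 201564 = 2^2·50391; with 771247 mod 8 = 7, (2/771247) = +1; sign now -1; continue with (50391/771247)
flip (50391/771247) -> (771247/50391): both odd, 50391 mod 4 = 3, 771247 mod 4 = 3, so the flip contributes -1; sign now +1
(771247/50391): 771247 mod 50391 = 15382, so (771247/50391) = (15382/50391)
factor out 2^1: 15382 = 2^1·7691; with 50391 mod 8 = 7, (2/50391) = +1; sign now +1; continue with (7691/50391)
flip (7691/50391) -> (50391/7691): both odd, 7691 mod 4 = 3, 50391 mod 4 = 3, so the flip contributes -1; sign now -1
(50391/7691): 50391 mod 7691 = 4245, so (50391/7691) = (4245/7691)
flip (4245/7691) -> (7691/4245): both odd, 4245 mod 4 = 1, 7691 mod 4 = 3, so the flip contributes +1; sign now -1
(7691/4245): 7691 mod 4245 = 3446, so (7691/4245) = (3446/4245)
factor out 2^1: 3446 = 2^1·1723; with 4245 mod 8 = 5, (2/4245) = -1; sign now +1; continue with (1723/4245)
flip (1723/4245) -> (4245/1723): both odd, 1723 mod 4 = 3, 4245 mod 4 = 1, so the flip contributes +1; sign now +1
(4245/1723): 4245 mod 1723 = 799, so (4245/1723) = (799/1723)
flip (799/1723) -> (1723/799): both odd, 799 mod 4 = 3, 1723 mod 4 = 3, so the flip contributes -1; sign now -1
(1723/799): 1723 mod 799 = 125, so (1723/799) = (125/799)
flip (125/799) -> (799/125): both odd, 125 mod 4 = 1, 799 mod 4 = 3, so the flip contributes +1; sign now -1
(799/125): 799 mod 125 = 49, so (799/125) = (49/125)
flip (49/125) -> (125/49): both odd, 49 mod 4 = 1, 125 mod 4 = 1, so the flip contributes +1; sign now -1
(125/49): 125 mod 49 = 27, so (125/49) = (27/49)
flip (27/49) -> (49/27): both odd, 27 mod 4 = 3, 49 mod 4 = 1, so the flip contributes +1; sign now -1
(49/27): 49 mod 27 = 22, so (49/27) = (22/27)
factor out 2^1: 22 = 2^1·11; with 27 mod 8 = 3, (2/27) = -1; sign now +1; continue with (11/27)
flip (11/27) -> (27/11): both odd, 11 mod 4 = 3, 27 mod 4 = 3, so the flip contributes -1; sign now -1
(27/11): 27 mod 11 = 5, so (27/11) = (5/11)
flip (5/11) -> (11/5): both odd, 5 mod 4 = 1, 11 mod 4 = 3, so the flip contributes +1; sign now -1
(11/5): 11 mod 5 = 1, so (11/5) = (1/5)
reached (1/5) = 1, so the symbol is -1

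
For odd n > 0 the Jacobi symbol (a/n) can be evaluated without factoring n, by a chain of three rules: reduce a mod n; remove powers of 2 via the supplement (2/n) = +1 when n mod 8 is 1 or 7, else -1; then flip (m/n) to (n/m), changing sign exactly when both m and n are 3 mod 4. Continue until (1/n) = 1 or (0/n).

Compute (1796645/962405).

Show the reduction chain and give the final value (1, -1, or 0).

(1796645/962405) = (834240/962405)   [reduce mod 962405]
834240 = 2^6·13035; (2/962405) = -1 since 962405 mod 8 = 5, so (834240/962405) = (-1)^6·(13035/962405); sign now +1
reciprocity: (13035/962405) = +1·(962405/13035) since 13035 mod 4 = 3, 962405 mod 4 = 1; sign now +1
(962405/13035) = (10850/13035)   [reduce mod 13035]
10850 = 2^1·5425; (2/13035) = -1 since 13035 mod 8 = 3, so (10850/13035) = (-1)^1·(5425/13035); sign now -1
reciprocity: (5425/13035) = +1·(13035/5425) since 5425 mod 4 = 1, 13035 mod 4 = 3; sign now -1
(13035/5425) = (2185/5425)   [reduce mod 5425]
reciprocity: (2185/5425) = +1·(5425/2185) since 2185 mod 4 = 1, 5425 mod 4 = 1; sign now -1
(5425/2185) = (1055/2185)   [reduce mod 2185]
reciprocity: (1055/2185) = +1·(2185/1055) since 1055 mod 4 = 3, 2185 mod 4 = 1; sign now -1
(2185/1055) = (75/1055)   [reduce mod 1055]
reciprocity: (75/1055) = -1·(1055/75) since 75 mod 4 = 3, 1055 mod 4 = 3; sign now +1
(1055/75) = (5/75)   [reduce mod 75]
reciprocity: (5/75) = +1·(75/5) since 5 mod 4 = 1, 75 mod 4 = 3; sign now +1
(75/5) = (0/5)   [reduce mod 5]
(0/5) = 0   [gcd(a, n) > 1]; final value = 0

0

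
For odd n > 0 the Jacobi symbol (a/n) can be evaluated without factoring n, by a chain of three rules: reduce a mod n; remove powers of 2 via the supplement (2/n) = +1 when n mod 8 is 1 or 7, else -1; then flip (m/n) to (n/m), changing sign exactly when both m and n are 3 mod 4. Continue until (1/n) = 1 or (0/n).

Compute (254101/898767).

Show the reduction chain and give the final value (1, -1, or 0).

1

reciprocity: (254101/898767) = +1·(898767/254101) since 254101 mod 4 = 1, 898767 mod 4 = 3; sign now +1
(898767/254101) = (136464/254101)   [reduce mod 254101]
136464 = 2^4·8529; (2/254101) = -1 since 254101 mod 8 = 5, so (136464/254101) = (-1)^4·(8529/254101); sign now +1
reciprocity: (8529/254101) = +1·(254101/8529) since 8529 mod 4 = 1, 254101 mod 4 = 1; sign now +1
(254101/8529) = (6760/8529)   [reduce mod 8529]
6760 = 2^3·845; (2/8529) = +1 since 8529 mod 8 = 1, so (6760/8529) = (+1)^3·(845/8529); sign now +1
reciprocity: (845/8529) = +1·(8529/845) since 845 mod 4 = 1, 8529 mod 4 = 1; sign now +1
(8529/845) = (79/845)   [reduce mod 845]
reciprocity: (79/845) = +1·(845/79) since 79 mod 4 = 3, 845 mod 4 = 1; sign now +1
(845/79) = (55/79)   [reduce mod 79]
reciprocity: (55/79) = -1·(79/55) since 55 mod 4 = 3, 79 mod 4 = 3; sign now -1
(79/55) = (24/55)   [reduce mod 55]
24 = 2^3·3; (2/55) = +1 since 55 mod 8 = 7, so (24/55) = (+1)^3·(3/55); sign now -1
reciprocity: (3/55) = -1·(55/3) since 3 mod 4 = 3, 55 mod 4 = 3; sign now +1
(55/3) = (1/3)   [reduce mod 3]
(1/3) = 1; final value = sign = +1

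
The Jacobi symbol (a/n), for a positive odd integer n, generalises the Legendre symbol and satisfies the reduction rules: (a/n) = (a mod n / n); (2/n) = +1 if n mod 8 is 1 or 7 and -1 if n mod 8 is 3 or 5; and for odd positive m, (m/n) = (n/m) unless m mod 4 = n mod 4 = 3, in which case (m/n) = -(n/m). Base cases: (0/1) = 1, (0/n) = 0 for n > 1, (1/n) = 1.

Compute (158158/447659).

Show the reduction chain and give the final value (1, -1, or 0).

1

factor out 2^1: 158158 = 2^1·79079; with 447659 mod 8 = 3, (2/447659) = -1; sign now -1; continue with (79079/447659)
flip (79079/447659) -> (447659/79079): both odd, 79079 mod 4 = 3, 447659 mod 4 = 3, so the flip contributes -1; sign now +1
(447659/79079): 447659 mod 79079 = 52264, so (447659/79079) = (52264/79079)
factor out 2^3: 52264 = 2^3·6533; with 79079 mod 8 = 7, (2/79079) = +1; sign now +1; continue with (6533/79079)
flip (6533/79079) -> (79079/6533): both odd, 6533 mod 4 = 1, 79079 mod 4 = 3, so the flip contributes +1; sign now +1
(79079/6533): 79079 mod 6533 = 683, so (79079/6533) = (683/6533)
flip (683/6533) -> (6533/683): both odd, 683 mod 4 = 3, 6533 mod 4 = 1, so the flip contributes +1; sign now +1
(6533/683): 6533 mod 683 = 386, so (6533/683) = (386/683)
factor out 2^1: 386 = 2^1·193; with 683 mod 8 = 3, (2/683) = -1; sign now -1; continue with (193/683)
flip (193/683) -> (683/193): both odd, 193 mod 4 = 1, 683 mod 4 = 3, so the flip contributes +1; sign now -1
(683/193): 683 mod 193 = 104, so (683/193) = (104/193)
factor out 2^3: 104 = 2^3·13; with 193 mod 8 = 1, (2/193) = +1; sign now -1; continue with (13/193)
flip (13/193) -> (193/13): both odd, 13 mod 4 = 1, 193 mod 4 = 1, so the flip contributes +1; sign now -1
(193/13): 193 mod 13 = 11, so (193/13) = (11/13)
flip (11/13) -> (13/11): both odd, 11 mod 4 = 3, 13 mod 4 = 1, so the flip contributes +1; sign now -1
(13/11): 13 mod 11 = 2, so (13/11) = (2/11)
factor out 2^1: 2 = 2^1·1; with 11 mod 8 = 3, (2/11) = -1; sign now +1; continue with (1/11)
reached (1/11) = 1, so the symbol is +1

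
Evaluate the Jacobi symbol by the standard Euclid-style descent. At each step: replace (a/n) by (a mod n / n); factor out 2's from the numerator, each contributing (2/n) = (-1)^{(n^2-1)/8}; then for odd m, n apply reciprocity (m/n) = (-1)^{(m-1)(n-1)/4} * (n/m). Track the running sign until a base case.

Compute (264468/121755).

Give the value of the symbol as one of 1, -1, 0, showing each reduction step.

(264468/121755) = (20958/121755)   [reduce mod 121755]
20958 = 2^1·10479; (2/121755) = -1 since 121755 mod 8 = 3, so (20958/121755) = (-1)^1·(10479/121755); sign now -1
reciprocity: (10479/121755) = -1·(121755/10479) since 10479 mod 4 = 3, 121755 mod 4 = 3; sign now +1
(121755/10479) = (6486/10479)   [reduce mod 10479]
6486 = 2^1·3243; (2/10479) = +1 since 10479 mod 8 = 7, so (6486/10479) = (+1)^1·(3243/10479); sign now +1
reciprocity: (3243/10479) = -1·(10479/3243) since 3243 mod 4 = 3, 10479 mod 4 = 3; sign now -1
(10479/3243) = (750/3243)   [reduce mod 3243]
750 = 2^1·375; (2/3243) = -1 since 3243 mod 8 = 3, so (750/3243) = (-1)^1·(375/3243); sign now +1
reciprocity: (375/3243) = -1·(3243/375) since 375 mod 4 = 3, 3243 mod 4 = 3; sign now -1
(3243/375) = (243/375)   [reduce mod 375]
reciprocity: (243/375) = -1·(375/243) since 243 mod 4 = 3, 375 mod 4 = 3; sign now +1
(375/243) = (132/243)   [reduce mod 243]
132 = 2^2·33; (2/243) = -1 since 243 mod 8 = 3, so (132/243) = (-1)^2·(33/243); sign now +1
reciprocity: (33/243) = +1·(243/33) since 33 mod 4 = 1, 243 mod 4 = 3; sign now +1
(243/33) = (12/33)   [reduce mod 33]
12 = 2^2·3; (2/33) = +1 since 33 mod 8 = 1, so (12/33) = (+1)^2·(3/33); sign now +1
reciprocity: (3/33) = +1·(33/3) since 3 mod 4 = 3, 33 mod 4 = 1; sign now +1
(33/3) = (0/3)   [reduce mod 3]
(0/3) = 0   [gcd(a, n) > 1]; final value = 0

0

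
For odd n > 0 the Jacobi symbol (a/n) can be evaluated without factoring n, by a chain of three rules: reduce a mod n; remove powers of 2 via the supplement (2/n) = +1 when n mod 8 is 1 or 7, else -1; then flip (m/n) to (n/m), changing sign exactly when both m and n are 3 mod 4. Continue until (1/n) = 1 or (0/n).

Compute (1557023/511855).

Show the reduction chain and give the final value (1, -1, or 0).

1

(1557023/511855): 1557023 mod 511855 = 21458, so (1557023/511855) = (21458/511855)
factor out 2^1: 21458 = 2^1·10729; with 511855 mod 8 = 7, (2/511855) = +1; sign now +1; continue with (10729/511855)
flip (10729/511855) -> (511855/10729): both odd, 10729 mod 4 = 1, 511855 mod 4 = 3, so the flip contributes +1; sign now +1
(511855/10729): 511855 mod 10729 = 7592, so (511855/10729) = (7592/10729)
factor out 2^3: 7592 = 2^3·949; with 10729 mod 8 = 1, (2/10729) = +1; sign now +1; continue with (949/10729)
flip (949/10729) -> (10729/949): both odd, 949 mod 4 = 1, 10729 mod 4 = 1, so the flip contributes +1; sign now +1
(10729/949): 10729 mod 949 = 290, so (10729/949) = (290/949)
factor out 2^1: 290 = 2^1·145; with 949 mod 8 = 5, (2/949) = -1; sign now -1; continue with (145/949)
flip (145/949) -> (949/145): both odd, 145 mod 4 = 1, 949 mod 4 = 1, so the flip contributes +1; sign now -1
(949/145): 949 mod 145 = 79, so (949/145) = (79/145)
flip (79/145) -> (145/79): both odd, 79 mod 4 = 3, 145 mod 4 = 1, so the flip contributes +1; sign now -1
(145/79): 145 mod 79 = 66, so (145/79) = (66/79)
factor out 2^1: 66 = 2^1·33; with 79 mod 8 = 7, (2/79) = +1; sign now -1; continue with (33/79)
flip (33/79) -> (79/33): both odd, 33 mod 4 = 1, 79 mod 4 = 3, so the flip contributes +1; sign now -1
(79/33): 79 mod 33 = 13, so (79/33) = (13/33)
flip (13/33) -> (33/13): both odd, 13 mod 4 = 1, 33 mod 4 = 1, so the flip contributes +1; sign now -1
(33/13): 33 mod 13 = 7, so (33/13) = (7/13)
flip (7/13) -> (13/7): both odd, 7 mod 4 = 3, 13 mod 4 = 1, so the flip contributes +1; sign now -1
(13/7): 13 mod 7 = 6, so (13/7) = (6/7)
factor out 2^1: 6 = 2^1·3; with 7 mod 8 = 7, (2/7) = +1; sign now -1; continue with (3/7)
flip (3/7) -> (7/3): both odd, 3 mod 4 = 3, 7 mod 4 = 3, so the flip contributes -1; sign now +1
(7/3): 7 mod 3 = 1, so (7/3) = (1/3)
reached (1/3) = 1, so the symbol is +1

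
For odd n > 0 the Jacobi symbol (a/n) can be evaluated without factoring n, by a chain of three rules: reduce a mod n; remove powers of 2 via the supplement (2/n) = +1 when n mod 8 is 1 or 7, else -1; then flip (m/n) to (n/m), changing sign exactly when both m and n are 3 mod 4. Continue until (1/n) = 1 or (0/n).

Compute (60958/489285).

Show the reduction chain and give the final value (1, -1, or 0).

-1

factor out 2^1: 60958 = 2^1·30479; with 489285 mod 8 = 5, (2/489285) = -1; sign now -1; continue with (30479/489285)
flip (30479/489285) -> (489285/30479): both odd, 30479 mod 4 = 3, 489285 mod 4 = 1, so the flip contributes +1; sign now -1
(489285/30479): 489285 mod 30479 = 1621, so (489285/30479) = (1621/30479)
flip (1621/30479) -> (30479/1621): both odd, 1621 mod 4 = 1, 30479 mod 4 = 3, so the flip contributes +1; sign now -1
(30479/1621): 30479 mod 1621 = 1301, so (30479/1621) = (1301/1621)
flip (1301/1621) -> (1621/1301): both odd, 1301 mod 4 = 1, 1621 mod 4 = 1, so the flip contributes +1; sign now -1
(1621/1301): 1621 mod 1301 = 320, so (1621/1301) = (320/1301)
factor out 2^6: 320 = 2^6·5; with 1301 mod 8 = 5, (2/1301) = -1; sign now -1; continue with (5/1301)
flip (5/1301) -> (1301/5): both odd, 5 mod 4 = 1, 1301 mod 4 = 1, so the flip contributes +1; sign now -1
(1301/5): 1301 mod 5 = 1, so (1301/5) = (1/5)
reached (1/5) = 1, so the symbol is -1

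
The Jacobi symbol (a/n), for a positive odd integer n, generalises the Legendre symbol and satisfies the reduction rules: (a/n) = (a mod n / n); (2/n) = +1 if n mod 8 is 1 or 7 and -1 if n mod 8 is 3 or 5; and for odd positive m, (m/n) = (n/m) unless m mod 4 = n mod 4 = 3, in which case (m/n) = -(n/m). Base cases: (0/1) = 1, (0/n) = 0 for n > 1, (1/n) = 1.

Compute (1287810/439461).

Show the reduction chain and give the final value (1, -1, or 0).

0

(1287810/439461): 1287810 mod 439461 = 408888, so (1287810/439461) = (408888/439461)
factor out 2^3: 408888 = 2^3·51111; with 439461 mod 8 = 5, (2/439461) = -1; sign now -1; continue with (51111/439461)
flip (51111/439461) -> (439461/51111): both odd, 51111 mod 4 = 3, 439461 mod 4 = 1, so the flip contributes +1; sign now -1
(439461/51111): 439461 mod 51111 = 30573, so (439461/51111) = (30573/51111)
flip (30573/51111) -> (51111/30573): both odd, 30573 mod 4 = 1, 51111 mod 4 = 3, so the flip contributes +1; sign now -1
(51111/30573): 51111 mod 30573 = 20538, so (51111/30573) = (20538/30573)
factor out 2^1: 20538 = 2^1·10269; with 30573 mod 8 = 5, (2/30573) = -1; sign now +1; continue with (10269/30573)
flip (10269/30573) -> (30573/10269): both odd, 10269 mod 4 = 1, 30573 mod 4 = 1, so the flip contributes +1; sign now +1
(30573/10269): 30573 mod 10269 = 10035, so (30573/10269) = (10035/10269)
flip (10035/10269) -> (10269/10035): both odd, 10035 mod 4 = 3, 10269 mod 4 = 1, so the flip contributes +1; sign now +1
(10269/10035): 10269 mod 10035 = 234, so (10269/10035) = (234/10035)
factor out 2^1: 234 = 2^1·117; with 10035 mod 8 = 3, (2/10035) = -1; sign now -1; continue with (117/10035)
flip (117/10035) -> (10035/117): both odd, 117 mod 4 = 1, 10035 mod 4 = 3, so the flip contributes +1; sign now -1
(10035/117): 10035 mod 117 = 90, so (10035/117) = (90/117)
factor out 2^1: 90 = 2^1·45; with 117 mod 8 = 5, (2/117) = -1; sign now +1; continue with (45/117)
flip (45/117) -> (117/45): both odd, 45 mod 4 = 1, 117 mod 4 = 1, so the flip contributes +1; sign now +1
(117/45): 117 mod 45 = 27, so (117/45) = (27/45)
flip (27/45) -> (45/27): both odd, 27 mod 4 = 3, 45 mod 4 = 1, so the flip contributes +1; sign now +1
(45/27): 45 mod 27 = 18, so (45/27) = (18/27)
factor out 2^1: 18 = 2^1·9; with 27 mod 8 = 3, (2/27) = -1; sign now -1; continue with (9/27)
flip (9/27) -> (27/9): both odd, 9 mod 4 = 1, 27 mod 4 = 3, so the flip contributes +1; sign now -1
(27/9): 27 mod 9 = 0, so (27/9) = (0/9)
reached (0/9); gcd(a, n) > 1, so (0/9) = 0 and the symbol is 0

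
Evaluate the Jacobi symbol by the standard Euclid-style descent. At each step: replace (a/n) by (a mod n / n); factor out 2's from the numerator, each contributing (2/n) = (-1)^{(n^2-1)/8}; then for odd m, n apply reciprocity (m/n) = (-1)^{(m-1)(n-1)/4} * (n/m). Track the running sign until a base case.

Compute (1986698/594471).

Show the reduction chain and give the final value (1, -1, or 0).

1

(1986698/594471) = (203285/594471)   [reduce mod 594471]
reciprocity: (203285/594471) = +1·(594471/203285) since 203285 mod 4 = 1, 594471 mod 4 = 3; sign now +1
(594471/203285) = (187901/203285)   [reduce mod 203285]
reciprocity: (187901/203285) = +1·(203285/187901) since 187901 mod 4 = 1, 203285 mod 4 = 1; sign now +1
(203285/187901) = (15384/187901)   [reduce mod 187901]
15384 = 2^3·1923; (2/187901) = -1 since 187901 mod 8 = 5, so (15384/187901) = (-1)^3·(1923/187901); sign now -1
reciprocity: (1923/187901) = +1·(187901/1923) since 1923 mod 4 = 3, 187901 mod 4 = 1; sign now -1
(187901/1923) = (1370/1923)   [reduce mod 1923]
1370 = 2^1·685; (2/1923) = -1 since 1923 mod 8 = 3, so (1370/1923) = (-1)^1·(685/1923); sign now +1
reciprocity: (685/1923) = +1·(1923/685) since 685 mod 4 = 1, 1923 mod 4 = 3; sign now +1
(1923/685) = (553/685)   [reduce mod 685]
reciprocity: (553/685) = +1·(685/553) since 553 mod 4 = 1, 685 mod 4 = 1; sign now +1
(685/553) = (132/553)   [reduce mod 553]
132 = 2^2·33; (2/553) = +1 since 553 mod 8 = 1, so (132/553) = (+1)^2·(33/553); sign now +1
reciprocity: (33/553) = +1·(553/33) since 33 mod 4 = 1, 553 mod 4 = 1; sign now +1
(553/33) = (25/33)   [reduce mod 33]
reciprocity: (25/33) = +1·(33/25) since 25 mod 4 = 1, 33 mod 4 = 1; sign now +1
(33/25) = (8/25)   [reduce mod 25]
8 = 2^3·1; (2/25) = +1 since 25 mod 8 = 1, so (8/25) = (+1)^3·(1/25); sign now +1
(1/25) = 1; final value = sign = +1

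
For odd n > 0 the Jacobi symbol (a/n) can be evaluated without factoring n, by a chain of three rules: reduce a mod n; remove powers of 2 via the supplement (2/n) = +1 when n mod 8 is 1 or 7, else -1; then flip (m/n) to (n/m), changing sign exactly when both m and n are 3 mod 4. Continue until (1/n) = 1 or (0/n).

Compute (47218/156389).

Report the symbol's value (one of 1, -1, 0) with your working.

factor out 2^1: 47218 = 2^1·23609; with 156389 mod 8 = 5, (2/156389) = -1; sign now -1; continue with (23609/156389)
flip (23609/156389) -> (156389/23609): both odd, 23609 mod 4 = 1, 156389 mod 4 = 1, so the flip contributes +1; sign now -1
(156389/23609): 156389 mod 23609 = 14735, so (156389/23609) = (14735/23609)
flip (14735/23609) -> (23609/14735): both odd, 14735 mod 4 = 3, 23609 mod 4 = 1, so the flip contributes +1; sign now -1
(23609/14735): 23609 mod 14735 = 8874, so (23609/14735) = (8874/14735)
factor out 2^1: 8874 = 2^1·4437; with 14735 mod 8 = 7, (2/14735) = +1; sign now -1; continue with (4437/14735)
flip (4437/14735) -> (14735/4437): both odd, 4437 mod 4 = 1, 14735 mod 4 = 3, so the flip contributes +1; sign now -1
(14735/4437): 14735 mod 4437 = 1424, so (14735/4437) = (1424/4437)
factor out 2^4: 1424 = 2^4·89; with 4437 mod 8 = 5, (2/4437) = -1; sign now -1; continue with (89/4437)
flip (89/4437) -> (4437/89): both odd, 89 mod 4 = 1, 4437 mod 4 = 1, so the flip contributes +1; sign now -1
(4437/89): 4437 mod 89 = 76, so (4437/89) = (76/89)
factor out 2^2: 76 = 2^2·19; with 89 mod 8 = 1, (2/89) = +1; sign now -1; continue with (19/89)
flip (19/89) -> (89/19): both odd, 19 mod 4 = 3, 89 mod 4 = 1, so the flip contributes +1; sign now -1
(89/19): 89 mod 19 = 13, so (89/19) = (13/19)
flip (13/19) -> (19/13): both odd, 13 mod 4 = 1, 19 mod 4 = 3, so the flip contributes +1; sign now -1
(19/13): 19 mod 13 = 6, so (19/13) = (6/13)
factor out 2^1: 6 = 2^1·3; with 13 mod 8 = 5, (2/13) = -1; sign now +1; continue with (3/13)
flip (3/13) -> (13/3): both odd, 3 mod 4 = 3, 13 mod 4 = 1, so the flip contributes +1; sign now +1
(13/3): 13 mod 3 = 1, so (13/3) = (1/3)
reached (1/3) = 1, so the symbol is +1

1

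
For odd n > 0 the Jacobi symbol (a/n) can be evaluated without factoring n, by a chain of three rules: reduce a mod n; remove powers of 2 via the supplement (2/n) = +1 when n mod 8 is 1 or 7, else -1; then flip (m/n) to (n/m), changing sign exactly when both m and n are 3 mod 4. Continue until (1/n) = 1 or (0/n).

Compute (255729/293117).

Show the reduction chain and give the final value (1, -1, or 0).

flip (255729/293117) -> (293117/255729): both odd, 255729 mod 4 = 1, 293117 mod 4 = 1, so the flip contributes +1; sign now +1
(293117/255729): 293117 mod 255729 = 37388, so (293117/255729) = (37388/255729)
factor out 2^2: 37388 = 2^2·9347; with 255729 mod 8 = 1, (2/255729) = +1; sign now +1; continue with (9347/255729)
flip (9347/255729) -> (255729/9347): both odd, 9347 mod 4 = 3, 255729 mod 4 = 1, so the flip contributes +1; sign now +1
(255729/9347): 255729 mod 9347 = 3360, so (255729/9347) = (3360/9347)
factor out 2^5: 3360 = 2^5·105; with 9347 mod 8 = 3, (2/9347) = -1; sign now -1; continue with (105/9347)
flip (105/9347) -> (9347/105): both odd, 105 mod 4 = 1, 9347 mod 4 = 3, so the flip contributes +1; sign now -1
(9347/105): 9347 mod 105 = 2, so (9347/105) = (2/105)
factor out 2^1: 2 = 2^1·1; with 105 mod 8 = 1, (2/105) = +1; sign now -1; continue with (1/105)
reached (1/105) = 1, so the symbol is -1

-1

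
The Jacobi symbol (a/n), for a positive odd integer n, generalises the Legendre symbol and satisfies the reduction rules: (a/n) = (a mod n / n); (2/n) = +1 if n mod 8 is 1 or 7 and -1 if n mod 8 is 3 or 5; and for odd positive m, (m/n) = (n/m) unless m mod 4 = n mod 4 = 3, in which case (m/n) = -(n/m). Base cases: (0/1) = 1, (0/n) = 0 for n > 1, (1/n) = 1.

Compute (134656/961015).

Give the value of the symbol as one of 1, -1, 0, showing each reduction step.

134656 = 2^9·263; (2/961015) = +1 since 961015 mod 8 = 7, so (134656/961015) = (+1)^9·(263/961015); sign now +1
reciprocity: (263/961015) = -1·(961015/263) since 263 mod 4 = 3, 961015 mod 4 = 3; sign now -1
(961015/263) = (13/263)   [reduce mod 263]
reciprocity: (13/263) = +1·(263/13) since 13 mod 4 = 1, 263 mod 4 = 3; sign now -1
(263/13) = (3/13)   [reduce mod 13]
reciprocity: (3/13) = +1·(13/3) since 3 mod 4 = 3, 13 mod 4 = 1; sign now -1
(13/3) = (1/3)   [reduce mod 3]
(1/3) = 1; final value = sign = -1

-1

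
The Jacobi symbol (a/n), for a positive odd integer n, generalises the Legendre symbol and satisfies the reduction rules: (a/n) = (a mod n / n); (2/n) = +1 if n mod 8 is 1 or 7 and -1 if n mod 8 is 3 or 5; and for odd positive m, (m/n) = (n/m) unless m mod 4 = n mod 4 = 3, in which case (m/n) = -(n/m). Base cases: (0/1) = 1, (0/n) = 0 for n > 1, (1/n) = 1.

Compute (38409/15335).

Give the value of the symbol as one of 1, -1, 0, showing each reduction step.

1

(38409/15335) = (7739/15335)   [reduce mod 15335]
reciprocity: (7739/15335) = -1·(15335/7739) since 7739 mod 4 = 3, 15335 mod 4 = 3; sign now -1
(15335/7739) = (7596/7739)   [reduce mod 7739]
7596 = 2^2·1899; (2/7739) = -1 since 7739 mod 8 = 3, so (7596/7739) = (-1)^2·(1899/7739); sign now -1
reciprocity: (1899/7739) = -1·(7739/1899) since 1899 mod 4 = 3, 7739 mod 4 = 3; sign now +1
(7739/1899) = (143/1899)   [reduce mod 1899]
reciprocity: (143/1899) = -1·(1899/143) since 143 mod 4 = 3, 1899 mod 4 = 3; sign now -1
(1899/143) = (40/143)   [reduce mod 143]
40 = 2^3·5; (2/143) = +1 since 143 mod 8 = 7, so (40/143) = (+1)^3·(5/143); sign now -1
reciprocity: (5/143) = +1·(143/5) since 5 mod 4 = 1, 143 mod 4 = 3; sign now -1
(143/5) = (3/5)   [reduce mod 5]
reciprocity: (3/5) = +1·(5/3) since 3 mod 4 = 3, 5 mod 4 = 1; sign now -1
(5/3) = (2/3)   [reduce mod 3]
2 = 2^1·1; (2/3) = -1 since 3 mod 8 = 3, so (2/3) = (-1)^1·(1/3); sign now +1
(1/3) = 1; final value = sign = +1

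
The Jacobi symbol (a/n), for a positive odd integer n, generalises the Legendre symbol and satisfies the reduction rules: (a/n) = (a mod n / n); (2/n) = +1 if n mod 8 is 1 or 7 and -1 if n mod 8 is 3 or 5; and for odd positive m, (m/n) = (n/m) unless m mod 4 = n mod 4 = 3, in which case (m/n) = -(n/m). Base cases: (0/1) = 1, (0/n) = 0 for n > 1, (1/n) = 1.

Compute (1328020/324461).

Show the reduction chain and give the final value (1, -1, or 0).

(1328020/324461) = (30176/324461)   [reduce mod 324461]
30176 = 2^5·943; (2/324461) = -1 since 324461 mod 8 = 5, so (30176/324461) = (-1)^5·(943/324461); sign now -1
reciprocity: (943/324461) = +1·(324461/943) since 943 mod 4 = 3, 324461 mod 4 = 1; sign now -1
(324461/943) = (69/943)   [reduce mod 943]
reciprocity: (69/943) = +1·(943/69) since 69 mod 4 = 1, 943 mod 4 = 3; sign now -1
(943/69) = (46/69)   [reduce mod 69]
46 = 2^1·23; (2/69) = -1 since 69 mod 8 = 5, so (46/69) = (-1)^1·(23/69); sign now +1
reciprocity: (23/69) = +1·(69/23) since 23 mod 4 = 3, 69 mod 4 = 1; sign now +1
(69/23) = (0/23)   [reduce mod 23]
(0/23) = 0   [gcd(a, n) > 1]; final value = 0

0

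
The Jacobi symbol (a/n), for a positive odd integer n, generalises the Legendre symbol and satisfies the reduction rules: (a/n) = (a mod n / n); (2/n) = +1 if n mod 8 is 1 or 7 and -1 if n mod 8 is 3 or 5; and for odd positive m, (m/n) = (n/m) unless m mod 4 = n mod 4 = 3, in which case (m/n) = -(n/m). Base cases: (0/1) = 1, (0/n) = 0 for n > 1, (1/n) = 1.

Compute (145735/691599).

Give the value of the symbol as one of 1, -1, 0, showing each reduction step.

1

reciprocity: (145735/691599) = -1·(691599/145735) since 145735 mod 4 = 3, 691599 mod 4 = 3; sign now -1
(691599/145735) = (108659/145735)   [reduce mod 145735]
reciprocity: (108659/145735) = -1·(145735/108659) since 108659 mod 4 = 3, 145735 mod 4 = 3; sign now +1
(145735/108659) = (37076/108659)   [reduce mod 108659]
37076 = 2^2·9269; (2/108659) = -1 since 108659 mod 8 = 3, so (37076/108659) = (-1)^2·(9269/108659); sign now +1
reciprocity: (9269/108659) = +1·(108659/9269) since 9269 mod 4 = 1, 108659 mod 4 = 3; sign now +1
(108659/9269) = (6700/9269)   [reduce mod 9269]
6700 = 2^2·1675; (2/9269) = -1 since 9269 mod 8 = 5, so (6700/9269) = (-1)^2·(1675/9269); sign now +1
reciprocity: (1675/9269) = +1·(9269/1675) since 1675 mod 4 = 3, 9269 mod 4 = 1; sign now +1
(9269/1675) = (894/1675)   [reduce mod 1675]
894 = 2^1·447; (2/1675) = -1 since 1675 mod 8 = 3, so (894/1675) = (-1)^1·(447/1675); sign now -1
reciprocity: (447/1675) = -1·(1675/447) since 447 mod 4 = 3, 1675 mod 4 = 3; sign now +1
(1675/447) = (334/447)   [reduce mod 447]
334 = 2^1·167; (2/447) = +1 since 447 mod 8 = 7, so (334/447) = (+1)^1·(167/447); sign now +1
reciprocity: (167/447) = -1·(447/167) since 167 mod 4 = 3, 447 mod 4 = 3; sign now -1
(447/167) = (113/167)   [reduce mod 167]
reciprocity: (113/167) = +1·(167/113) since 113 mod 4 = 1, 167 mod 4 = 3; sign now -1
(167/113) = (54/113)   [reduce mod 113]
54 = 2^1·27; (2/113) = +1 since 113 mod 8 = 1, so (54/113) = (+1)^1·(27/113); sign now -1
reciprocity: (27/113) = +1·(113/27) since 27 mod 4 = 3, 113 mod 4 = 1; sign now -1
(113/27) = (5/27)   [reduce mod 27]
reciprocity: (5/27) = +1·(27/5) since 5 mod 4 = 1, 27 mod 4 = 3; sign now -1
(27/5) = (2/5)   [reduce mod 5]
2 = 2^1·1; (2/5) = -1 since 5 mod 8 = 5, so (2/5) = (-1)^1·(1/5); sign now +1
(1/5) = 1; final value = sign = +1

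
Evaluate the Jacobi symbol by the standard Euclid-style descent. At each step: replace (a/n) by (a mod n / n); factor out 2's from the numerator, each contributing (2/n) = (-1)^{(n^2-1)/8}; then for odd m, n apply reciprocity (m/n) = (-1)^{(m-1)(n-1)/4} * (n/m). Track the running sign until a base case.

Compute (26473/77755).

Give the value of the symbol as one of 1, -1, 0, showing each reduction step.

-1

flip (26473/77755) -> (77755/26473): both odd, 26473 mod 4 = 1, 77755 mod 4 = 3, so the flip contributes +1; sign now +1
(77755/26473): 77755 mod 26473 = 24809, so (77755/26473) = (24809/26473)
flip (24809/26473) -> (26473/24809): both odd, 24809 mod 4 = 1, 26473 mod 4 = 1, so the flip contributes +1; sign now +1
(26473/24809): 26473 mod 24809 = 1664, so (26473/24809) = (1664/24809)
factor out 2^7: 1664 = 2^7·13; with 24809 mod 8 = 1, (2/24809) = +1; sign now +1; continue with (13/24809)
flip (13/24809) -> (24809/13): both odd, 13 mod 4 = 1, 24809 mod 4 = 1, so the flip contributes +1; sign now +1
(24809/13): 24809 mod 13 = 5, so (24809/13) = (5/13)
flip (5/13) -> (13/5): both odd, 5 mod 4 = 1, 13 mod 4 = 1, so the flip contributes +1; sign now +1
(13/5): 13 mod 5 = 3, so (13/5) = (3/5)
flip (3/5) -> (5/3): both odd, 3 mod 4 = 3, 5 mod 4 = 1, so the flip contributes +1; sign now +1
(5/3): 5 mod 3 = 2, so (5/3) = (2/3)
factor out 2^1: 2 = 2^1·1; with 3 mod 8 = 3, (2/3) = -1; sign now -1; continue with (1/3)
reached (1/3) = 1, so the symbol is -1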